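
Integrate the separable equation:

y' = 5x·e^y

Separating variables and integrating:
-e^(-y) = 5x²/2 + C

General solution: y = -ln(C - 5x²/2)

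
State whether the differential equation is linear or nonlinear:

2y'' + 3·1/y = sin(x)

Nonlinear (1/y term)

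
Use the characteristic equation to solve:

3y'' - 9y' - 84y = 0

Characteristic equation: 3r² - 9r - 84 = 0
Divide by 3: r² - 3r - 28 = 0
Roots: r = 7, -4 (distinct real)
General solution: y = C₁e^(7x) + C₂e^(-4x)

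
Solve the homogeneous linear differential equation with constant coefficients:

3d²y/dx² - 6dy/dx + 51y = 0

Characteristic equation: 3r² - 6r + 51 = 0
Divide by 3: r² - 2r + 17 = 0
Roots: r = 1 ± 4i (complex conjugates)
General solution: y = e^x(C₁cos(4x) + C₂sin(4x))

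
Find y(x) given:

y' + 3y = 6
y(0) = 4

General solution: y = 2 + Ce^(-3x)
Applying y(0) = 4: C = 4 - 2 = 2
Particular solution: y = 2 + 2e^(-3x)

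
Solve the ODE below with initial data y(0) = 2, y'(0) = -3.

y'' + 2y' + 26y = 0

General solution: y = e^(-x)(C₁cos(5x) + C₂sin(5x))
Complex roots r = -1 ± 5i
Applying ICs: C₁ = 2, C₂ = -1/5
Particular solution: y = e^(-x)(2cos(5x) - (1/5)sin(5x))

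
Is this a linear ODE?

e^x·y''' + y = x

Yes. Linear (y and its derivatives appear to the first power only, no products of y terms)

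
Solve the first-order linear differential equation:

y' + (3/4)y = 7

Using integrating factor method:

General solution: y = 28/3 + Ce^(-3x/4)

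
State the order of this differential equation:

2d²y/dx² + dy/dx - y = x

The order is 2 (highest derivative is of order 2).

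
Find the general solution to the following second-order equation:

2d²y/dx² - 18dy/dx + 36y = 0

Characteristic equation: 2r² - 18r + 36 = 0
Divide by 2: r² - 9r + 18 = 0
Roots: r = 6, 3 (distinct real)
General solution: y = C₁e^(6x) + C₂e^(3x)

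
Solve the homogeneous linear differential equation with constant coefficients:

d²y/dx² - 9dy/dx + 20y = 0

Characteristic equation: r² - 9r + 20 = 0
Roots: r = 4, 5 (distinct real)
General solution: y = C₁e^(4x) + C₂e^(5x)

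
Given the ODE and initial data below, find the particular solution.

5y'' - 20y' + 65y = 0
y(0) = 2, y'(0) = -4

General solution: y = e^(2x)(C₁cos(3x) + C₂sin(3x))
Complex roots r = 2 ± 3i
Applying ICs: C₁ = 2, C₂ = -8/3
Particular solution: y = e^(2x)(2cos(3x) - (8/3)sin(3x))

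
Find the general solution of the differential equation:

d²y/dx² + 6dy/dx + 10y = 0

Characteristic equation: r² + 6r + 10 = 0
Roots: r = -3 ± i (complex conjugates)
General solution: y = e^(-3x)(C₁cos(x) + C₂sin(x))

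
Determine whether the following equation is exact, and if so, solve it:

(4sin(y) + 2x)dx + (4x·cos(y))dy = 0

Verify exactness: ∂M/∂y = ∂N/∂x ✓
Find F(x,y) such that ∂F/∂x = M, ∂F/∂y = N
Solution: 4x·sin(y) + x² = C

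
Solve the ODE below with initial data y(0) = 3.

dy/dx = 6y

General solution: y = Ce^(6x)
Applying IC y(0) = 3:
Particular solution: y = 3e^(6x)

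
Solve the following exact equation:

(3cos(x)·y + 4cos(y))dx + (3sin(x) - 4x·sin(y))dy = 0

Verify exactness: ∂M/∂y = ∂N/∂x ✓
Find F(x,y) such that ∂F/∂x = M, ∂F/∂y = N
Solution: 3sin(x)·y + 4x·cos(y) = C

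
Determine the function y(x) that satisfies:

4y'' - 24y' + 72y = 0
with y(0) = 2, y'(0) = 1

General solution: y = e^(3x)(C₁cos(3x) + C₂sin(3x))
Complex roots r = 3 ± 3i
Applying ICs: C₁ = 2, C₂ = -5/3
Particular solution: y = e^(3x)(2cos(3x) - (5/3)sin(3x))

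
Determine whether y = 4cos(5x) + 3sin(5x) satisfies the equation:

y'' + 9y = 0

Verification:
y'' = -100cos(5x) - 75sin(5x)
y'' + 9y ≠ 0 (frequency mismatch: got 25 instead of 9)

No, it is not a solution.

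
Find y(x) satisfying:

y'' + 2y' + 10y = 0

Characteristic equation: r² + 2r + 10 = 0
Roots: r = -1 ± 3i (complex conjugates)
General solution: y = e^(-x)(C₁cos(3x) + C₂sin(3x))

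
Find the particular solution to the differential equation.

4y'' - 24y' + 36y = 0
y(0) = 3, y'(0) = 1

General solution: y = (C₁ + C₂x)e^(3x)
Repeated root r = 3
Applying ICs: C₁ = 3, C₂ = -8
Particular solution: y = (3 - 8x)e^(3x)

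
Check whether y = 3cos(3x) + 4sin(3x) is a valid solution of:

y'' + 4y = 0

Verification:
y'' = -27cos(3x) - 36sin(3x)
y'' + 4y ≠ 0 (frequency mismatch: got 9 instead of 4)

No, it is not a solution.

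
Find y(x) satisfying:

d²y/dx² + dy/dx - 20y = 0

Characteristic equation: r² + r - 20 = 0
Roots: r = 4, -5 (distinct real)
General solution: y = C₁e^(4x) + C₂e^(-5x)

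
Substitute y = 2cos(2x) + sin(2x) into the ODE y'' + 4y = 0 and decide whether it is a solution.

Verification:
y'' = -8cos(2x) - 4sin(2x)
y'' + 4y = 0 ✓

Yes, it is a solution.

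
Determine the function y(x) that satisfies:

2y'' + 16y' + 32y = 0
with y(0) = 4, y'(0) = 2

General solution: y = (C₁ + C₂x)e^(-4x)
Repeated root r = -4
Applying ICs: C₁ = 4, C₂ = 18
Particular solution: y = (4 + 18x)e^(-4x)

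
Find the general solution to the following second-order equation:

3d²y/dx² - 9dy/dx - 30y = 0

Characteristic equation: 3r² - 9r - 30 = 0
Divide by 3: r² - 3r - 10 = 0
Roots: r = 5, -2 (distinct real)
General solution: y = C₁e^(5x) + C₂e^(-2x)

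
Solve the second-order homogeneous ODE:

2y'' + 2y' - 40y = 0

Characteristic equation: 2r² + 2r - 40 = 0
Divide by 2: r² + r - 20 = 0
Roots: r = 4, -5 (distinct real)
General solution: y = C₁e^(4x) + C₂e^(-5x)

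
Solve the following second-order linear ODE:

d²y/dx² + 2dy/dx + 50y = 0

Characteristic equation: r² + 2r + 50 = 0
Roots: r = -1 ± 7i (complex conjugates)
General solution: y = e^(-x)(C₁cos(7x) + C₂sin(7x))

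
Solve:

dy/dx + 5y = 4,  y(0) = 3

General solution: y = 4/5 + Ce^(-5x)
Applying y(0) = 3: C = 3 - 4/5 = 11/5
Particular solution: y = 4/5 + (11/5)e^(-5x)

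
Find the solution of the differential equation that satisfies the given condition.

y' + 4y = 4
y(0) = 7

General solution: y = 1 + Ce^(-4x)
Applying y(0) = 7: C = 7 - 1 = 6
Particular solution: y = 1 + 6e^(-4x)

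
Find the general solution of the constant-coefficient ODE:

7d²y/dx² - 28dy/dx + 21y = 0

Characteristic equation: 7r² - 28r + 21 = 0
Divide by 7: r² - 4r + 3 = 0
Roots: r = 1, 3 (distinct real)
General solution: y = C₁e^x + C₂e^(3x)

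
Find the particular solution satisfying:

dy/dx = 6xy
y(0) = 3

General solution: y = Ce^(3x²)
Applying IC y(0) = 3:
Particular solution: y = 3e^(3x²)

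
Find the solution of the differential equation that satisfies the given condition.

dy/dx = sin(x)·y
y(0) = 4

General solution: y = Ce^(-cos(x))
Applying IC y(0) = 4:
Particular solution: y = 4e^(1-cos(x))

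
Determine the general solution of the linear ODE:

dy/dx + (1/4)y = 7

Using integrating factor method:

General solution: y = 28 + Ce^(-x/4)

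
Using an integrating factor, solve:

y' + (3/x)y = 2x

Using integrating factor method:

General solution: y = (2/5)x^2 + Cx^(-3)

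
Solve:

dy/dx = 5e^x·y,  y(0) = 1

General solution: y = Ce^(5e^x)
Applying IC y(0) = 1:
Particular solution: y = e^(5(e^x - 1))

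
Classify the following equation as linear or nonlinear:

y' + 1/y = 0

Nonlinear (1/y term)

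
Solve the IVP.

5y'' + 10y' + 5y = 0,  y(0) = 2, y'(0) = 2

General solution: y = (C₁ + C₂x)e^(-x)
Repeated root r = -1
Applying ICs: C₁ = 2, C₂ = 4
Particular solution: y = (2 + 4x)e^(-x)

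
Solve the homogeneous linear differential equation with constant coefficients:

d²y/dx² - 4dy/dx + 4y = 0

Characteristic equation: r² - 4r + 4 = 0
Factored: (r - 2)² = 0
Repeated root: r = 2
General solution: y = (C₁ + C₂x)e^(2x)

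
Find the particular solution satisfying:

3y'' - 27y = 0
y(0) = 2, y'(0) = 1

General solution: y = C₁e^(3x) + C₂e^(-3x)
Applying ICs: C₁ = 7/6, C₂ = 5/6
Particular solution: y = (7/6)e^(3x) + (5/6)e^(-3x)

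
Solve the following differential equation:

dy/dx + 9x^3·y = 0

Using integrating factor method:

General solution: y = Ce^(-9x^4/4)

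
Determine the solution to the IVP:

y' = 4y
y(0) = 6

General solution: y = Ce^(4x)
Applying IC y(0) = 6:
Particular solution: y = 6e^(4x)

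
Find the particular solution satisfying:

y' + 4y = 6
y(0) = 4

General solution: y = 3/2 + Ce^(-4x)
Applying y(0) = 4: C = 4 - 3/2 = 5/2
Particular solution: y = 3/2 + (5/2)e^(-4x)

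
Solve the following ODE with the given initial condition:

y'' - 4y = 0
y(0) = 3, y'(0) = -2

General solution: y = C₁e^(2x) + C₂e^(-2x)
Applying ICs: C₁ = 1, C₂ = 2
Particular solution: y = e^(2x) + 2e^(-2x)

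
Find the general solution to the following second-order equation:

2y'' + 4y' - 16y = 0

Characteristic equation: 2r² + 4r - 16 = 0
Divide by 2: r² + 2r - 8 = 0
Roots: r = 2, -4 (distinct real)
General solution: y = C₁e^(2x) + C₂e^(-4x)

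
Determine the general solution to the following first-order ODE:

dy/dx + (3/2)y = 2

Using integrating factor method:

General solution: y = 4/3 + Ce^(-3x/2)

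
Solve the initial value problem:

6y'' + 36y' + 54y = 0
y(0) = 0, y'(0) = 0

General solution: y = (C₁ + C₂x)e^(-3x)
Repeated root r = -3
Applying ICs: C₁ = 0, C₂ = 0
Particular solution: y = 0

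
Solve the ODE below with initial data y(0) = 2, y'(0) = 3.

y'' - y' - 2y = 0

General solution: y = C₁e^(2x) + C₂e^(-x)
Applying ICs: C₁ = 5/3, C₂ = 1/3
Particular solution: y = (5/3)e^(2x) + (1/3)e^(-x)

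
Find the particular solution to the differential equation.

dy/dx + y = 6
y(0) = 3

General solution: y = 6 + Ce^(-x)
Applying y(0) = 3: C = 3 - 6 = -3
Particular solution: y = 6 - 3e^(-x)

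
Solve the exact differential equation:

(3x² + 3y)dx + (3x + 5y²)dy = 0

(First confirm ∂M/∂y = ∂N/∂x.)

Verify exactness: ∂M/∂y = ∂N/∂x ✓
Find F(x,y) such that ∂F/∂x = M, ∂F/∂y = N
Solution: x³ + 3xy + 5y³/3 = C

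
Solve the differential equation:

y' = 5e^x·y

Separating variables and integrating:
ln|y| = 5e^x + C

General solution: y = Ce^(5e^x)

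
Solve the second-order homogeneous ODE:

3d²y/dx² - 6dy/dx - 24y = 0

Characteristic equation: 3r² - 6r - 24 = 0
Divide by 3: r² - 2r - 8 = 0
Roots: r = 4, -2 (distinct real)
General solution: y = C₁e^(4x) + C₂e^(-2x)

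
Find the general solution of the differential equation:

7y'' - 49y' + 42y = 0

Characteristic equation: 7r² - 49r + 42 = 0
Divide by 7: r² - 7r + 6 = 0
Roots: r = 1, 6 (distinct real)
General solution: y = C₁e^x + C₂e^(6x)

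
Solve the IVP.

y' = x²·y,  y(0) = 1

General solution: y = Ce^(x³/3)
Applying IC y(0) = 1:
Particular solution: y = e^(x³/3)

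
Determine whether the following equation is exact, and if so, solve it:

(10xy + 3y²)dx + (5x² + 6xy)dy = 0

Verify exactness: ∂M/∂y = ∂N/∂x ✓
Find F(x,y) such that ∂F/∂x = M, ∂F/∂y = N
Solution: 5x²y + 3xy² = C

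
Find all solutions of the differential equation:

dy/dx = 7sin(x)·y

Separating variables and integrating:
ln|y| = -7cos(x) + C

General solution: y = Ce^(-7cos(x))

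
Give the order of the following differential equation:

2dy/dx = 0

The order is 1 (highest derivative is of order 1).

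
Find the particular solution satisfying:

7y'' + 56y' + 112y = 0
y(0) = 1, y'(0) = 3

General solution: y = (C₁ + C₂x)e^(-4x)
Repeated root r = -4
Applying ICs: C₁ = 1, C₂ = 7
Particular solution: y = (1 + 7x)e^(-4x)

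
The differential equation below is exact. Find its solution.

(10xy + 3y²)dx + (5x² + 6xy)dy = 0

Verify exactness: ∂M/∂y = ∂N/∂x ✓
Find F(x,y) such that ∂F/∂x = M, ∂F/∂y = N
Solution: 5x²y + 3xy² = C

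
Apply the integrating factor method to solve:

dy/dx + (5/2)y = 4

Using integrating factor method:

General solution: y = 8/5 + Ce^(-5x/2)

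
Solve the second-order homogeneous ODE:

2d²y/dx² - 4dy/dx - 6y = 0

Characteristic equation: 2r² - 4r - 6 = 0
Divide by 2: r² - 2r - 3 = 0
Roots: r = 3, -1 (distinct real)
General solution: y = C₁e^(3x) + C₂e^(-x)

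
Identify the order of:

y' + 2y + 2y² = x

The order is 1 (highest derivative is of order 1).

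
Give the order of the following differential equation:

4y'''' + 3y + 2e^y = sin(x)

The order is 4 (highest derivative is of order 4).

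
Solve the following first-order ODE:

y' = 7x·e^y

Separating variables and integrating:
-e^(-y) = 7x²/2 + C

General solution: y = -ln(C - 7x²/2)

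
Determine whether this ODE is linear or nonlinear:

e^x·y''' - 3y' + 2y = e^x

Linear (y and its derivatives appear to the first power only, no products of y terms)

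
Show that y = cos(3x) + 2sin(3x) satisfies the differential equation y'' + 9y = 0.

Verification:
y'' = -9cos(3x) - 18sin(3x)
y'' + 9y = 0 ✓

Yes, it is a solution.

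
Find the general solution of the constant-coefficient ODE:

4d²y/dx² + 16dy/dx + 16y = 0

Characteristic equation: 4r² + 16r + 16 = 0
Divide by 4: r² + 4r + 4 = 0
Factored: (r + 2)² = 0
Repeated root: r = -2
General solution: y = (C₁ + C₂x)e^(-2x)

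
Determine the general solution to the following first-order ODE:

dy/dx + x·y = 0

Using integrating factor method:

General solution: y = Ce^(-x^2/2)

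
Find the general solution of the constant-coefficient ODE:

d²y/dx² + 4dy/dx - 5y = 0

Characteristic equation: r² + 4r - 5 = 0
Roots: r = 1, -5 (distinct real)
General solution: y = C₁e^x + C₂e^(-5x)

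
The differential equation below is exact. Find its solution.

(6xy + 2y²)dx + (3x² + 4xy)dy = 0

Verify exactness: ∂M/∂y = ∂N/∂x ✓
Find F(x,y) such that ∂F/∂x = M, ∂F/∂y = N
Solution: 3x²y + 2xy² = C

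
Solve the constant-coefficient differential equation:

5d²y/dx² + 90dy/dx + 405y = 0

Characteristic equation: 5r² + 90r + 405 = 0
Divide by 5: r² + 18r + 81 = 0
Factored: (r + 9)² = 0
Repeated root: r = -9
General solution: y = (C₁ + C₂x)e^(-9x)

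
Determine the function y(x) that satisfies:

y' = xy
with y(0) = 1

General solution: y = Ce^(x²/2)
Applying IC y(0) = 1:
Particular solution: y = e^(x²/2)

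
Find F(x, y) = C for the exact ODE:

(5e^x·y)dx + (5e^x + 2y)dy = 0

Verify exactness: ∂M/∂y = ∂N/∂x ✓
Find F(x,y) such that ∂F/∂x = M, ∂F/∂y = N
Solution: 5e^x·y + y² = C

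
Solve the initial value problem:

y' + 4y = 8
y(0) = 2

General solution: y = 2 + Ce^(-4x)
Applying y(0) = 2: C = 2 - 2 = 0
Particular solution: y = 2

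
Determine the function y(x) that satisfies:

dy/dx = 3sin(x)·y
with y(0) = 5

General solution: y = Ce^(-3cos(x))
Applying IC y(0) = 5:
Particular solution: y = 5e^(3(1-cos(x)))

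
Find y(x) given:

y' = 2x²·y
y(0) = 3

General solution: y = Ce^(2x³/3)
Applying IC y(0) = 3:
Particular solution: y = 3e^(2x³/3)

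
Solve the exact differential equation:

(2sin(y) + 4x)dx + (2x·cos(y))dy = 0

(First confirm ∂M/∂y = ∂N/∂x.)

Verify exactness: ∂M/∂y = ∂N/∂x ✓
Find F(x,y) such that ∂F/∂x = M, ∂F/∂y = N
Solution: 2x·sin(y) + 2x² = C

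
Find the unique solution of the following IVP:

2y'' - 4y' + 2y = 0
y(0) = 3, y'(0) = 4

General solution: y = (C₁ + C₂x)e^x
Repeated root r = 1
Applying ICs: C₁ = 3, C₂ = 1
Particular solution: y = (3 + x)e^x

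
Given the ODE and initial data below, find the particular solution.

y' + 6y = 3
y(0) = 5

General solution: y = 1/2 + Ce^(-6x)
Applying y(0) = 5: C = 5 - 1/2 = 9/2
Particular solution: y = 1/2 + (9/2)e^(-6x)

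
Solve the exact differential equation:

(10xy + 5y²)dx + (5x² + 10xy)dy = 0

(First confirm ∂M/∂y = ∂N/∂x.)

Verify exactness: ∂M/∂y = ∂N/∂x ✓
Find F(x,y) such that ∂F/∂x = M, ∂F/∂y = N
Solution: 5x²y + 5xy² = C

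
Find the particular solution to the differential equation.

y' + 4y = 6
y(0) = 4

General solution: y = 3/2 + Ce^(-4x)
Applying y(0) = 4: C = 4 - 3/2 = 5/2
Particular solution: y = 3/2 + (5/2)e^(-4x)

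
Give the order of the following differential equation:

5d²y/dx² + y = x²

The order is 2 (highest derivative is of order 2).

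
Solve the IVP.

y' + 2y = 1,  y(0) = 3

General solution: y = 1/2 + Ce^(-2x)
Applying y(0) = 3: C = 3 - 1/2 = 5/2
Particular solution: y = 1/2 + (5/2)e^(-2x)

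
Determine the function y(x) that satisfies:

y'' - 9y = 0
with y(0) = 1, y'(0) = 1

General solution: y = C₁e^(3x) + C₂e^(-3x)
Applying ICs: C₁ = 2/3, C₂ = 1/3
Particular solution: y = (2/3)e^(3x) + (1/3)e^(-3x)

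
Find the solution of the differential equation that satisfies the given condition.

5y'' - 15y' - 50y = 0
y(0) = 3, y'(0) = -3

General solution: y = C₁e^(5x) + C₂e^(-2x)
Applying ICs: C₁ = 3/7, C₂ = 18/7
Particular solution: y = (3/7)e^(5x) + (18/7)e^(-2x)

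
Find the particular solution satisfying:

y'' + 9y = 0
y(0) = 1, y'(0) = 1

General solution: y = C₁cos(3x) + C₂sin(3x)
Complex roots r = ±3i
Applying ICs: C₁ = 1, C₂ = 1/3
Particular solution: y = cos(3x) + (1/3)sin(3x)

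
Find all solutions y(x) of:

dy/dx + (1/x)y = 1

Using integrating factor method:

General solution: y = (1/2)x + C/x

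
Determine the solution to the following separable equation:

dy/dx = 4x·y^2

Separating variables and integrating:
-1/y = 2x^2 + C

General solution: y^-1 = -2x^2 + C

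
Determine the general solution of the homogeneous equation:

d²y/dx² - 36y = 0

Characteristic equation: r² - 36 = 0
Roots: r = 6, -6 (distinct real)
General solution: y = C₁e^(6x) + C₂e^(-6x)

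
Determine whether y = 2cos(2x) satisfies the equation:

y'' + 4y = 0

Verification:
y'' = -8cos(2x)
y'' + 4y = 0 ✓

Yes, it is a solution.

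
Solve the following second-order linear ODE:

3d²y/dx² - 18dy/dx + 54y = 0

Characteristic equation: 3r² - 18r + 54 = 0
Divide by 3: r² - 6r + 18 = 0
Roots: r = 3 ± 3i (complex conjugates)
General solution: y = e^(3x)(C₁cos(3x) + C₂sin(3x))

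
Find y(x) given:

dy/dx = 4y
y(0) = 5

General solution: y = Ce^(4x)
Applying IC y(0) = 5:
Particular solution: y = 5e^(4x)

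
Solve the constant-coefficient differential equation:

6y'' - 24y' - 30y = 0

Characteristic equation: 6r² - 24r - 30 = 0
Divide by 6: r² - 4r - 5 = 0
Roots: r = 5, -1 (distinct real)
General solution: y = C₁e^(5x) + C₂e^(-x)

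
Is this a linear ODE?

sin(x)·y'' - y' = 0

Yes. Linear (y and its derivatives appear to the first power only, no products of y terms)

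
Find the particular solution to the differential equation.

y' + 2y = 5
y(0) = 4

General solution: y = 5/2 + Ce^(-2x)
Applying y(0) = 4: C = 4 - 5/2 = 3/2
Particular solution: y = 5/2 + (3/2)e^(-2x)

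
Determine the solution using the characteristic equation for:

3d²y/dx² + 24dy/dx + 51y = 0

Characteristic equation: 3r² + 24r + 51 = 0
Divide by 3: r² + 8r + 17 = 0
Roots: r = -4 ± i (complex conjugates)
General solution: y = e^(-4x)(C₁cos(x) + C₂sin(x))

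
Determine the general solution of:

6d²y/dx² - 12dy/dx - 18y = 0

Characteristic equation: 6r² - 12r - 18 = 0
Divide by 6: r² - 2r - 3 = 0
Roots: r = 3, -1 (distinct real)
General solution: y = C₁e^(3x) + C₂e^(-x)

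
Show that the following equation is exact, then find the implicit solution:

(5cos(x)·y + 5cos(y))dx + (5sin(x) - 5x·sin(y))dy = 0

Verify exactness: ∂M/∂y = ∂N/∂x ✓
Find F(x,y) such that ∂F/∂x = M, ∂F/∂y = N
Solution: 5sin(x)·y + 5x·cos(y) = C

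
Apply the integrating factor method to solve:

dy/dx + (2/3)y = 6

Using integrating factor method:

General solution: y = 9 + Ce^(-2x/3)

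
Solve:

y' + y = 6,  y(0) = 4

General solution: y = 6 + Ce^(-x)
Applying y(0) = 4: C = 4 - 6 = -2
Particular solution: y = 6 - 2e^(-x)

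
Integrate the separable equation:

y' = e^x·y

Separating variables and integrating:
ln|y| = e^x + C

General solution: y = Ce^(e^x)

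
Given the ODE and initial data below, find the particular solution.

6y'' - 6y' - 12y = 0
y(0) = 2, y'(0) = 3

General solution: y = C₁e^(2x) + C₂e^(-x)
Applying ICs: C₁ = 5/3, C₂ = 1/3
Particular solution: y = (5/3)e^(2x) + (1/3)e^(-x)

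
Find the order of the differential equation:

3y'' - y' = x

The order is 2 (highest derivative is of order 2).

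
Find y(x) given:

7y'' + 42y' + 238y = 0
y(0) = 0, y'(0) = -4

General solution: y = e^(-3x)(C₁cos(5x) + C₂sin(5x))
Complex roots r = -3 ± 5i
Applying ICs: C₁ = 0, C₂ = -4/5
Particular solution: y = e^(-3x)(-(4/5)sin(5x))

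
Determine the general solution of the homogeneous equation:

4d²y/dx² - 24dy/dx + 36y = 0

Characteristic equation: 4r² - 24r + 36 = 0
Divide by 4: r² - 6r + 9 = 0
Factored: (r - 3)² = 0
Repeated root: r = 3
General solution: y = (C₁ + C₂x)e^(3x)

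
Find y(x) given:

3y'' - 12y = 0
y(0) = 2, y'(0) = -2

General solution: y = C₁e^(2x) + C₂e^(-2x)
Applying ICs: C₁ = 1/2, C₂ = 3/2
Particular solution: y = (1/2)e^(2x) + (3/2)e^(-2x)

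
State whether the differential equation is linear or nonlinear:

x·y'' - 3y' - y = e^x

Linear (y and its derivatives appear to the first power only, no products of y terms)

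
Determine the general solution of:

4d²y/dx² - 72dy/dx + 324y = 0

Characteristic equation: 4r² - 72r + 324 = 0
Divide by 4: r² - 18r + 81 = 0
Factored: (r - 9)² = 0
Repeated root: r = 9
General solution: y = (C₁ + C₂x)e^(9x)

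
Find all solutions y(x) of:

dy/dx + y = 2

Using integrating factor method:

General solution: y = 2 + Ce^(-x)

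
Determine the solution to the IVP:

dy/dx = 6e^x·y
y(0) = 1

General solution: y = Ce^(6e^x)
Applying IC y(0) = 1:
Particular solution: y = e^(6(e^x - 1))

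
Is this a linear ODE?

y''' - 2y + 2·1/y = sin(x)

No. Nonlinear (1/y term)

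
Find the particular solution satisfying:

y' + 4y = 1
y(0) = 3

General solution: y = 1/4 + Ce^(-4x)
Applying y(0) = 3: C = 3 - 1/4 = 11/4
Particular solution: y = 1/4 + (11/4)e^(-4x)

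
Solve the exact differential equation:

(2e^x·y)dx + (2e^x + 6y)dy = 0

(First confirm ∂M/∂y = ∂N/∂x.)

Verify exactness: ∂M/∂y = ∂N/∂x ✓
Find F(x,y) such that ∂F/∂x = M, ∂F/∂y = N
Solution: 2e^x·y + 3y² = C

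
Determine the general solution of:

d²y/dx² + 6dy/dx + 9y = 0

Characteristic equation: r² + 6r + 9 = 0
Factored: (r + 3)² = 0
Repeated root: r = -3
General solution: y = (C₁ + C₂x)e^(-3x)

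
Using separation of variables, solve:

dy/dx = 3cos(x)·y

Separating variables and integrating:
ln|y| = 3sin(x) + C

General solution: y = Ce^(3sin(x))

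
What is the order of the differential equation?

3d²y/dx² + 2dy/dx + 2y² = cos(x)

The order is 2 (highest derivative is of order 2).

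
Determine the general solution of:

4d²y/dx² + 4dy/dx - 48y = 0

Characteristic equation: 4r² + 4r - 48 = 0
Divide by 4: r² + r - 12 = 0
Roots: r = 3, -4 (distinct real)
General solution: y = C₁e^(3x) + C₂e^(-4x)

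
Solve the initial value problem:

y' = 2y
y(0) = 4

General solution: y = Ce^(2x)
Applying IC y(0) = 4:
Particular solution: y = 4e^(2x)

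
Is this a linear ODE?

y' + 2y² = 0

No. Nonlinear (y² term)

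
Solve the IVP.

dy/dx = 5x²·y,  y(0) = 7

General solution: y = Ce^(5x³/3)
Applying IC y(0) = 7:
Particular solution: y = 7e^(5x³/3)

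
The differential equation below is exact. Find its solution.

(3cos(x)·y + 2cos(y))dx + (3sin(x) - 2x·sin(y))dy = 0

Verify exactness: ∂M/∂y = ∂N/∂x ✓
Find F(x,y) such that ∂F/∂x = M, ∂F/∂y = N
Solution: 3sin(x)·y + 2x·cos(y) = C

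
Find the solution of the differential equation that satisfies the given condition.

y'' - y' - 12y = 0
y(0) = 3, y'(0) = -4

General solution: y = C₁e^(4x) + C₂e^(-3x)
Applying ICs: C₁ = 5/7, C₂ = 16/7
Particular solution: y = (5/7)e^(4x) + (16/7)e^(-3x)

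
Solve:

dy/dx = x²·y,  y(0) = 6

General solution: y = Ce^(x³/3)
Applying IC y(0) = 6:
Particular solution: y = 6e^(x³/3)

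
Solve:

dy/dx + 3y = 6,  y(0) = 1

General solution: y = 2 + Ce^(-3x)
Applying y(0) = 1: C = 1 - 2 = -1
Particular solution: y = 2 - e^(-3x)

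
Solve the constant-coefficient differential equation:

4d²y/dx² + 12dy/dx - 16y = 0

Characteristic equation: 4r² + 12r - 16 = 0
Divide by 4: r² + 3r - 4 = 0
Roots: r = 1, -4 (distinct real)
General solution: y = C₁e^x + C₂e^(-4x)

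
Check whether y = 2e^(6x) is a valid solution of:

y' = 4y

Verification:
y = 2e^(6x)
y' = 12e^(6x)
But 4y = 8e^(6x)
y' ≠ 4y — the derivative does not match

No, it is not a solution.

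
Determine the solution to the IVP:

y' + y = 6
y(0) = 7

General solution: y = 6 + Ce^(-x)
Applying y(0) = 7: C = 7 - 6 = 1
Particular solution: y = 6 + e^(-x)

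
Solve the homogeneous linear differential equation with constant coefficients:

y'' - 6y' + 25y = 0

Characteristic equation: r² - 6r + 25 = 0
Roots: r = 3 ± 4i (complex conjugates)
General solution: y = e^(3x)(C₁cos(4x) + C₂sin(4x))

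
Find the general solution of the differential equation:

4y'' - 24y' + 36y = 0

Characteristic equation: 4r² - 24r + 36 = 0
Divide by 4: r² - 6r + 9 = 0
Factored: (r - 3)² = 0
Repeated root: r = 3
General solution: y = (C₁ + C₂x)e^(3x)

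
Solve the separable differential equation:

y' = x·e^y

Separating variables and integrating:
-e^(-y) = x²/2 + C

General solution: y = -ln(C - x²/2)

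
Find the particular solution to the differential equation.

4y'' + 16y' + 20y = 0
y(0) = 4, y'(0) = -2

General solution: y = e^(-2x)(C₁cos(x) + C₂sin(x))
Complex roots r = -2 ± i
Applying ICs: C₁ = 4, C₂ = 6
Particular solution: y = e^(-2x)(4cos(x) + 6sin(x))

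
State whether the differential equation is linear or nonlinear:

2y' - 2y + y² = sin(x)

Nonlinear (y² term)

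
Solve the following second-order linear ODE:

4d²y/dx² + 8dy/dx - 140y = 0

Characteristic equation: 4r² + 8r - 140 = 0
Divide by 4: r² + 2r - 35 = 0
Roots: r = 5, -7 (distinct real)
General solution: y = C₁e^(5x) + C₂e^(-7x)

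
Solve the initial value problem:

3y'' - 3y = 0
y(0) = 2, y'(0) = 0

General solution: y = C₁e^x + C₂e^(-x)
Applying ICs: C₁ = 1, C₂ = 1
Particular solution: y = e^x + e^(-x)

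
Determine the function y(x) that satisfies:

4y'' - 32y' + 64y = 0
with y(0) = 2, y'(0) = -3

General solution: y = (C₁ + C₂x)e^(4x)
Repeated root r = 4
Applying ICs: C₁ = 2, C₂ = -11
Particular solution: y = (2 - 11x)e^(4x)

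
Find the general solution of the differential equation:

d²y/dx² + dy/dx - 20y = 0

Characteristic equation: r² + r - 20 = 0
Roots: r = 4, -5 (distinct real)
General solution: y = C₁e^(4x) + C₂e^(-5x)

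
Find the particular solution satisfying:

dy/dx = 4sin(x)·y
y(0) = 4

General solution: y = Ce^(-4cos(x))
Applying IC y(0) = 4:
Particular solution: y = 4e^(4(1-cos(x)))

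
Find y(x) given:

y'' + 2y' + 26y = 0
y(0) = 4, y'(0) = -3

General solution: y = e^(-x)(C₁cos(5x) + C₂sin(5x))
Complex roots r = -1 ± 5i
Applying ICs: C₁ = 4, C₂ = 1/5
Particular solution: y = e^(-x)(4cos(5x) + (1/5)sin(5x))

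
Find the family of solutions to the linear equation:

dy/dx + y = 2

Using integrating factor method:

General solution: y = 2 + Ce^(-x)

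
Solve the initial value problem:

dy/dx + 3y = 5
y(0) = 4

General solution: y = 5/3 + Ce^(-3x)
Applying y(0) = 4: C = 4 - 5/3 = 7/3
Particular solution: y = 5/3 + (7/3)e^(-3x)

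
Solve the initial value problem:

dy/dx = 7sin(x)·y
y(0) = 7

General solution: y = Ce^(-7cos(x))
Applying IC y(0) = 7:
Particular solution: y = 7e^(7(1-cos(x)))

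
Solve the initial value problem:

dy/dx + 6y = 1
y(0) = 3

General solution: y = 1/6 + Ce^(-6x)
Applying y(0) = 3: C = 3 - 1/6 = 17/6
Particular solution: y = 1/6 + (17/6)e^(-6x)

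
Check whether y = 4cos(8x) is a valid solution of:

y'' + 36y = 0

Verification:
y'' = -256cos(8x)
y'' + 36y ≠ 0 (frequency mismatch: got 64 instead of 36)

No, it is not a solution.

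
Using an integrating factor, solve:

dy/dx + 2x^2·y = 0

Using integrating factor method:

General solution: y = Ce^(-2x^3/3)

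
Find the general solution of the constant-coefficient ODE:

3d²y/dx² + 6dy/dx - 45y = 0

Characteristic equation: 3r² + 6r - 45 = 0
Divide by 3: r² + 2r - 15 = 0
Roots: r = 3, -5 (distinct real)
General solution: y = C₁e^(3x) + C₂e^(-5x)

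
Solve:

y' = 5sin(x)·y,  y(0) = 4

General solution: y = Ce^(-5cos(x))
Applying IC y(0) = 4:
Particular solution: y = 4e^(5(1-cos(x)))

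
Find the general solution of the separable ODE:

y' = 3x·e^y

Separating variables and integrating:
-e^(-y) = 3x²/2 + C

General solution: y = -ln(C - 3x²/2)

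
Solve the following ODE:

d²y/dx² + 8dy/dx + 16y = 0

Characteristic equation: r² + 8r + 16 = 0
Factored: (r + 4)² = 0
Repeated root: r = -4
General solution: y = (C₁ + C₂x)e^(-4x)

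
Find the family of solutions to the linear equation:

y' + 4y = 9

Using integrating factor method:

General solution: y = 9/4 + Ce^(-4x)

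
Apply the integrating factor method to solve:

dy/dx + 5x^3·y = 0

Using integrating factor method:

General solution: y = Ce^(-5x^4/4)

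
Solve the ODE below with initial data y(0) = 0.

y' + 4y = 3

General solution: y = 3/4 + Ce^(-4x)
Applying y(0) = 0: C = 0 - 3/4 = -3/4
Particular solution: y = 3/4 - (3/4)e^(-4x)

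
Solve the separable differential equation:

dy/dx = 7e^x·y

Separating variables and integrating:
ln|y| = 7e^x + C

General solution: y = Ce^(7e^x)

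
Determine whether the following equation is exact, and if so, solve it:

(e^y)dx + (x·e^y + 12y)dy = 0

Verify exactness: ∂M/∂y = ∂N/∂x ✓
Find F(x,y) such that ∂F/∂x = M, ∂F/∂y = N
Solution: x·e^y + 6y² = C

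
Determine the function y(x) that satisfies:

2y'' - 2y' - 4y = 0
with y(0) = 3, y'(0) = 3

General solution: y = C₁e^(2x) + C₂e^(-x)
Applying ICs: C₁ = 2, C₂ = 1
Particular solution: y = 2e^(2x) + e^(-x)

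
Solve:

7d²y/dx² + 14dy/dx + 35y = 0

Characteristic equation: 7r² + 14r + 35 = 0
Divide by 7: r² + 2r + 5 = 0
Roots: r = -1 ± 2i (complex conjugates)
General solution: y = e^(-x)(C₁cos(2x) + C₂sin(2x))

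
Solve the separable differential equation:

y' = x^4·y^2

Separating variables and integrating:
-1/y = x^5/5 + C

General solution: y^-1 = (-1/5)x^5 + C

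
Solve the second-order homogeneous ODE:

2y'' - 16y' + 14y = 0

Characteristic equation: 2r² - 16r + 14 = 0
Divide by 2: r² - 8r + 7 = 0
Roots: r = 7, 1 (distinct real)
General solution: y = C₁e^(7x) + C₂e^x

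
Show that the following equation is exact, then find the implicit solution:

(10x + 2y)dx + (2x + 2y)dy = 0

Verify exactness: ∂M/∂y = ∂N/∂x ✓
Find F(x,y) such that ∂F/∂x = M, ∂F/∂y = N
Solution: 5x² + 2xy + y² = C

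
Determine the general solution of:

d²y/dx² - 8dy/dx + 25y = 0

Characteristic equation: r² - 8r + 25 = 0
Roots: r = 4 ± 3i (complex conjugates)
General solution: y = e^(4x)(C₁cos(3x) + C₂sin(3x))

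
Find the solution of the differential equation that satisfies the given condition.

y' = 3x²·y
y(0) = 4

General solution: y = Ce^(x³)
Applying IC y(0) = 4:
Particular solution: y = 4e^(x³)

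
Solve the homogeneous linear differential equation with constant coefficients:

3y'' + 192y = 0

Characteristic equation: 3r² + 192 = 0
Divide by 3: r² + 64 = 0
Roots: r = ±8i (complex conjugates)
General solution: y = C₁cos(8x) + C₂sin(8x)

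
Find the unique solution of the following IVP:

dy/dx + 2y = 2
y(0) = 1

General solution: y = 1 + Ce^(-2x)
Applying y(0) = 1: C = 1 - 1 = 0
Particular solution: y = 1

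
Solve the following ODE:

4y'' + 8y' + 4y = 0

Characteristic equation: 4r² + 8r + 4 = 0
Divide by 4: r² + 2r + 1 = 0
Factored: (r + 1)² = 0
Repeated root: r = -1
General solution: y = (C₁ + C₂x)e^(-x)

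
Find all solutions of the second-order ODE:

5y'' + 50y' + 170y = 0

Characteristic equation: 5r² + 50r + 170 = 0
Divide by 5: r² + 10r + 34 = 0
Roots: r = -5 ± 3i (complex conjugates)
General solution: y = e^(-5x)(C₁cos(3x) + C₂sin(3x))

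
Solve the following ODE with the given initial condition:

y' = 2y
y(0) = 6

General solution: y = Ce^(2x)
Applying IC y(0) = 6:
Particular solution: y = 6e^(2x)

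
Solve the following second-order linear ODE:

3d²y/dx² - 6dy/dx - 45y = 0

Characteristic equation: 3r² - 6r - 45 = 0
Divide by 3: r² - 2r - 15 = 0
Roots: r = 5, -3 (distinct real)
General solution: y = C₁e^(5x) + C₂e^(-3x)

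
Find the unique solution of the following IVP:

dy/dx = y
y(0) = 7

General solution: y = Ce^x
Applying IC y(0) = 7:
Particular solution: y = 7e^x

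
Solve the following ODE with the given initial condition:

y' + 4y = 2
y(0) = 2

General solution: y = 1/2 + Ce^(-4x)
Applying y(0) = 2: C = 2 - 1/2 = 3/2
Particular solution: y = 1/2 + (3/2)e^(-4x)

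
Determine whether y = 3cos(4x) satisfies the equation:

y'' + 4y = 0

Verification:
y'' = -48cos(4x)
y'' + 4y ≠ 0 (frequency mismatch: got 16 instead of 4)

No, it is not a solution.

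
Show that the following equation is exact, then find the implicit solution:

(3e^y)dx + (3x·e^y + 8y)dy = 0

Verify exactness: ∂M/∂y = ∂N/∂x ✓
Find F(x,y) such that ∂F/∂x = M, ∂F/∂y = N
Solution: 3x·e^y + 4y² = C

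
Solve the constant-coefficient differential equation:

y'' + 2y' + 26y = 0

Characteristic equation: r² + 2r + 26 = 0
Roots: r = -1 ± 5i (complex conjugates)
General solution: y = e^(-x)(C₁cos(5x) + C₂sin(5x))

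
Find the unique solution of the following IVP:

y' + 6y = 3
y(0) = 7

General solution: y = 1/2 + Ce^(-6x)
Applying y(0) = 7: C = 7 - 1/2 = 13/2
Particular solution: y = 1/2 + (13/2)e^(-6x)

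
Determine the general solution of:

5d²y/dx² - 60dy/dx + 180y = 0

Characteristic equation: 5r² - 60r + 180 = 0
Divide by 5: r² - 12r + 36 = 0
Factored: (r - 6)² = 0
Repeated root: r = 6
General solution: y = (C₁ + C₂x)e^(6x)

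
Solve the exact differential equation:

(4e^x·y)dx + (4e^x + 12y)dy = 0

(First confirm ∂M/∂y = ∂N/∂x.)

Verify exactness: ∂M/∂y = ∂N/∂x ✓
Find F(x,y) such that ∂F/∂x = M, ∂F/∂y = N
Solution: 4e^x·y + 6y² = C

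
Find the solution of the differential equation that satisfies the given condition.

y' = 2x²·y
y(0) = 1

General solution: y = Ce^(2x³/3)
Applying IC y(0) = 1:
Particular solution: y = e^(2x³/3)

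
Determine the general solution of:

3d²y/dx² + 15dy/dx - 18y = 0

Characteristic equation: 3r² + 15r - 18 = 0
Divide by 3: r² + 5r - 6 = 0
Roots: r = 1, -6 (distinct real)
General solution: y = C₁e^x + C₂e^(-6x)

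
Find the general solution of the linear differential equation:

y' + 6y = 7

Using integrating factor method:

General solution: y = 7/6 + Ce^(-6x)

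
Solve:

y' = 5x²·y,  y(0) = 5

General solution: y = Ce^(5x³/3)
Applying IC y(0) = 5:
Particular solution: y = 5e^(5x³/3)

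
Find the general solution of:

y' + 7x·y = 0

Using integrating factor method:

General solution: y = Ce^(-7x^2/2)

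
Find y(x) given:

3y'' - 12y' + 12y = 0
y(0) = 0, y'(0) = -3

General solution: y = (C₁ + C₂x)e^(2x)
Repeated root r = 2
Applying ICs: C₁ = 0, C₂ = -3
Particular solution: y = -3xe^(2x)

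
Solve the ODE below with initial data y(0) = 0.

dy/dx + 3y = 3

General solution: y = 1 + Ce^(-3x)
Applying y(0) = 0: C = 0 - 1 = -1
Particular solution: y = 1 - e^(-3x)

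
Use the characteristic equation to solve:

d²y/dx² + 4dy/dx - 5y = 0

Characteristic equation: r² + 4r - 5 = 0
Roots: r = 1, -5 (distinct real)
General solution: y = C₁e^x + C₂e^(-5x)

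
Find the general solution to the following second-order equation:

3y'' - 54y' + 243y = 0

Characteristic equation: 3r² - 54r + 243 = 0
Divide by 3: r² - 18r + 81 = 0
Factored: (r - 9)² = 0
Repeated root: r = 9
General solution: y = (C₁ + C₂x)e^(9x)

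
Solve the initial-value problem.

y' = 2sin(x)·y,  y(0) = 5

General solution: y = Ce^(-2cos(x))
Applying IC y(0) = 5:
Particular solution: y = 5e^(2(1-cos(x)))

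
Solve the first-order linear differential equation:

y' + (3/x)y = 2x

Using integrating factor method:

General solution: y = (2/5)x^2 + Cx^(-3)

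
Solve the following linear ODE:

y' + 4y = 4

Using integrating factor method:

General solution: y = 1 + Ce^(-4x)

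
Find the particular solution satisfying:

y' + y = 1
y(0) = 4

General solution: y = 1 + Ce^(-x)
Applying y(0) = 4: C = 4 - 1 = 3
Particular solution: y = 1 + 3e^(-x)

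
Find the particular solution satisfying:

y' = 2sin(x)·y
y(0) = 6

General solution: y = Ce^(-2cos(x))
Applying IC y(0) = 6:
Particular solution: y = 6e^(2(1-cos(x)))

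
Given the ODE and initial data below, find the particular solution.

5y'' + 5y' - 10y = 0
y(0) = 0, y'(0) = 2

General solution: y = C₁e^x + C₂e^(-2x)
Applying ICs: C₁ = 2/3, C₂ = -2/3
Particular solution: y = (2/3)e^x - (2/3)e^(-2x)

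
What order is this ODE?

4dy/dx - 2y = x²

The order is 1 (highest derivative is of order 1).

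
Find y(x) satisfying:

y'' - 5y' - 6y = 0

Characteristic equation: r² - 5r - 6 = 0
Roots: r = 6, -1 (distinct real)
General solution: y = C₁e^(6x) + C₂e^(-x)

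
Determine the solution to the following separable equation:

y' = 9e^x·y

Separating variables and integrating:
ln|y| = 9e^x + C

General solution: y = Ce^(9e^x)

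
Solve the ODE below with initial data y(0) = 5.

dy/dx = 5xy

General solution: y = Ce^(5x²/2)
Applying IC y(0) = 5:
Particular solution: y = 5e^(5x²/2)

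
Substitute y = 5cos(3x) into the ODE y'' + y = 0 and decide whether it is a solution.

Verification:
y'' = -45cos(3x)
y'' + y ≠ 0 (frequency mismatch: got 9 instead of 1)

No, it is not a solution.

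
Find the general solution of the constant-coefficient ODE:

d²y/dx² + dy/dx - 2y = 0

Characteristic equation: r² + r - 2 = 0
Roots: r = 1, -2 (distinct real)
General solution: y = C₁e^x + C₂e^(-2x)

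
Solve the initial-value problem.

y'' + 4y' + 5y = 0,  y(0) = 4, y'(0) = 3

General solution: y = e^(-2x)(C₁cos(x) + C₂sin(x))
Complex roots r = -2 ± i
Applying ICs: C₁ = 4, C₂ = 11
Particular solution: y = e^(-2x)(4cos(x) + 11sin(x))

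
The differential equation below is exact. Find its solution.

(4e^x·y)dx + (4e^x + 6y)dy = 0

Verify exactness: ∂M/∂y = ∂N/∂x ✓
Find F(x,y) such that ∂F/∂x = M, ∂F/∂y = N
Solution: 4e^x·y + 3y² = C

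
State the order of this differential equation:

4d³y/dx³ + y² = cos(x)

The order is 3 (highest derivative is of order 3).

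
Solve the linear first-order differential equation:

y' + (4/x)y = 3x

Using integrating factor method:

General solution: y = (1/2)x^2 + Cx^(-4)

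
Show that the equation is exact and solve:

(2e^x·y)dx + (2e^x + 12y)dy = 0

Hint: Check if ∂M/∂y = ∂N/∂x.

Verify exactness: ∂M/∂y = ∂N/∂x ✓
Find F(x,y) such that ∂F/∂x = M, ∂F/∂y = N
Solution: 2e^x·y + 6y² = C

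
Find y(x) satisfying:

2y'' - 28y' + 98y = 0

Characteristic equation: 2r² - 28r + 98 = 0
Divide by 2: r² - 14r + 49 = 0
Factored: (r - 7)² = 0
Repeated root: r = 7
General solution: y = (C₁ + C₂x)e^(7x)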